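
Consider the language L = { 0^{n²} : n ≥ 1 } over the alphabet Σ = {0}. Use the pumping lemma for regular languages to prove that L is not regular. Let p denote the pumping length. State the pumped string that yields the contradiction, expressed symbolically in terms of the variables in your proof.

Suppose for contradiction that L is regular, and let p be the pumping length.
Take w = 0^{p²} ∈ L with |w| = p² ≥ p.
By the pumping lemma, w = xyz with |xy| ≤ p and |y| > 0.
Then y = 0^k for some k with 1 ≤ k ≤ p.
Pump with i = 2: xy^2z = 0^{p²+k}. Since 1 ≤ k ≤ p, p² < p²+k ≤ p²+p < (p+1)², so p²+k lies strictly between consecutive squares and is not a perfect square. So xy^2z ∉ L.
This is a contradiction; hence L is not regular.

0^{p²+k}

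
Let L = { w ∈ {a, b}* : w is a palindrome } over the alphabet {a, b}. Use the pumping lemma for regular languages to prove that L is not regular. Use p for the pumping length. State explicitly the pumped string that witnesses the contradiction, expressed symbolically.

a^{p+k} b a^p

Assume L is regular; let p be its pumping constant.
Take w = a^p b a^p, a palindrome of length 2p+1 ≥ p.
By the pumping lemma, w = xyz with |xy| ≤ p and |y| ≥ 1.
Since the first p symbols of w are all a's and |xy| ≤ p, y lies entirely in the leading a-block: y = a^k for some k with 1 ≤ k ≤ p.
Pump with i = 2: xy^2z = a^{p+k} b a^p. Its reverse is a^p b a^{p+k}, which differs from xy^2z since k ≥ 1. So xy^2z is not a palindrome and xy^2z ∉ L.
This contradicts the pumping lemma, so L is not regular.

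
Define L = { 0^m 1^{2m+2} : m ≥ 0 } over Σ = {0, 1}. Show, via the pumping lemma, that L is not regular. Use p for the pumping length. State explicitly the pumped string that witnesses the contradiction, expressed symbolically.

0^{p+k} 1^{2p+2}

Toward a contradiction, assume L is regular with pumping length p.
Choose w = 0^p 1^{2p+2}, which is in L with |w| = 3p+2 ≥ p.
Write w = xyz as guaranteed by the lemma, with |xy| ≤ p and |y| > 0.
The first p characters of w are 0's, so xy (and hence y) consists only of 0's. Write y = 0^k, 1 ≤ k ≤ p.
Pump with i = 2: xy^2z = 0^{p+k} 1^{2p+2}. For this to lie in L we would need 2p+2 = 2(p+k)+2, which forces k = 0. But k ≥ 1, so xy^2z ∉ L.
This contradicts the pumping lemma, so L is not regular.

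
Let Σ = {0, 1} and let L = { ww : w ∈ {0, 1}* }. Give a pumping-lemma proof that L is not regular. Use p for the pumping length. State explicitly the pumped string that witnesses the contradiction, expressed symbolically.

Suppose for contradiction that L is regular, and let p be the pumping length.
Take w = 0^p 1^p 0^p 1^p = uu where u = 0^p1^p; then w ∈ L and |w| = 4p ≥ p.
The pumping lemma gives a decomposition w = xyz where |xy| ≤ p and |y| > 0.
Since the first p symbols of w are all 0's and |xy| ≤ p, y lies entirely in the leading 0-block: y = 0^k for some k with 1 ≤ k ≤ p.
Pump with i = 2: xy^2z = 0^{p+k} 1^p 0^p 1^p, of length 4p+k. Suppose this equals vv. The string starts with 0 and ends with 1, so v does too; thus the boundary between the two copies of v is a 1→0 transition. There is exactly one such transition, at position 2p+k, so |v| = 2p+k and |vv| = 4p+2k ≠ 4p+k since k ≥ 1. So xy^2z ∉ L.
This contradicts the pumping lemma, so L is not regular.

0^{p+k} 1^p 0^p 1^p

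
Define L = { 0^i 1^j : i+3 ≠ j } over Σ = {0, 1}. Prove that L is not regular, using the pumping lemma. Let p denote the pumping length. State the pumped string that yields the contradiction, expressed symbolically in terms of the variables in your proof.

Assume L is regular. Let p be the pumping length given by the pumping lemma.
Choose w = 0^p 1^{p+p!+3}. Since p ≠ (p+p!+3)-3 = p+p!, w ∈ L; and |w| ≥ p.
The pumping lemma gives a decomposition w = xyz where |xy| ≤ p and |y| ≥ 1.
Since the first p symbols of w are all 0's and |xy| ≤ p, y lies entirely in the leading 0-block: y = 0^k for some k with 1 ≤ k ≤ p.
Since 1 ≤ k ≤ p, k divides p!; set t = 1 + p!/k. Then xy^t z has p + (p!/k)·k = p + p! copies of 0. Now the 0-count is p+p! and (1-count)-3 = (p+p!+3)-3 = p+p!, so i+3 ≠ j fails. So xy^t z = 0^{p+p!} 1^{p+p!+3} ∉ L.
This contradicts the pumping lemma, so L is not regular.

0^{p+p!} 1^{p+p!+3}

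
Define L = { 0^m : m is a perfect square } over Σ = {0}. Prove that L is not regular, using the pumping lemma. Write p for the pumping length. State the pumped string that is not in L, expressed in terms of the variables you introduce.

Toward a contradiction, assume L is regular with pumping length p.
Take w = 0^{p²} ∈ L with |w| = p² ≥ p.
Write w = xyz as guaranteed by the lemma, with |xy| ≤ p and y is nonempty.
Then y = 0^k for some k with 1 ≤ k ≤ p.
Pump with i = 2: xy^2z = 0^{p²+k}. Since 1 ≤ k ≤ p, p² < p²+k ≤ p²+p < (p+1)², so p²+k lies strictly between consecutive squares and is not a perfect square. So xy^2z ∉ L.
This is a contradiction; hence L is not regular.

0^{p²+k}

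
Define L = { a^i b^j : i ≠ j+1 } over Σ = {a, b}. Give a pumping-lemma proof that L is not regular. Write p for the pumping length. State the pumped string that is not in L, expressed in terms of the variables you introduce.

Suppose for contradiction that L is regular, and let p be the pumping length.
Choose w = a^p b^{p+p!-1}. Since p ≠ (p+p!-1)+1 = p+p!, w ∈ L; and |w| ≥ p.
By the pumping lemma, w = xyz with |xy| ≤ p and |y| > 0.
Since the first p symbols of w are all a's and |xy| ≤ p, y lies entirely in the leading a-block: y = a^k for some k with 1 ≤ k ≤ p.
Since 1 ≤ k ≤ p, k divides p!; set t = 1 + p!/k. Then xy^t z has p + (p!/k)·k = p + p! copies of a. Now the a-count is p+p! and (b-count)+1 = (p+p!-1)+1 = p+p!, so i ≠ j+1 fails. So xy^t z = a^{p+p!} b^{p+p!-1} ∉ L.
This is a contradiction; hence L is not regular.

a^{p+p!} b^{p+p!-1}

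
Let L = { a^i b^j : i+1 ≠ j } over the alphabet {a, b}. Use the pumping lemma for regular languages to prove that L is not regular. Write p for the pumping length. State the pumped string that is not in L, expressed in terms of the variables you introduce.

a^{p+p!} b^{p+p!+1}

Assume L is regular; let p be its pumping constant.
Choose w = a^p b^{p+p!+1}. Since p ≠ (p+p!+1)-1 = p+p!, w ∈ L; and |w| ≥ p.
Write w = xyz as guaranteed by the lemma, with |xy| ≤ p and |y| ≥ 1.
Since the first p symbols of w are all a's and |xy| ≤ p, y lies entirely in the leading a-block: y = a^k for some k with 1 ≤ k ≤ p.
Since 1 ≤ k ≤ p, k divides p!; set t = 1 + p!/k. Then xy^t z has p + (p!/k)·k = p + p! copies of a. Now the a-count is p+p! and (b-count)-1 = (p+p!+1)-1 = p+p!, so i+1 ≠ j fails. So xy^t z = a^{p+p!} b^{p+p!+1} ∉ L.
This is a contradiction; hence L is not regular.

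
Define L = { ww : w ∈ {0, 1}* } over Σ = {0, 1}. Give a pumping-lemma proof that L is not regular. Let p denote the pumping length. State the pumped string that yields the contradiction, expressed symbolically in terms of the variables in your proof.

Toward a contradiction, assume L is regular with pumping length p.
Take w = 0^p 1^p 0^p 1^p = uu where u = 0^p1^p; then w ∈ L and |w| = 4p ≥ p.
Write w = xyz as guaranteed by the lemma, with |xy| ≤ p and y is nonempty.
Because |xy| ≤ p and w begins with p copies of 0, we have y = 0^k with 1 ≤ k ≤ p.
Pump with i = 2: xy^2z = 0^{p+k} 1^p 0^p 1^p, of length 4p+k. Suppose this equals vv. The string starts with 0 and ends with 1, so v does too; thus the boundary between the two copies of v is a 1→0 transition. There is exactly one such transition, at position 2p+k, so |v| = 2p+k and |vv| = 4p+2k ≠ 4p+k since k ≥ 1. So xy^2z ∉ L.
This is a contradiction; hence L is not regular.

0^{p+k} 1^p 0^p 1^p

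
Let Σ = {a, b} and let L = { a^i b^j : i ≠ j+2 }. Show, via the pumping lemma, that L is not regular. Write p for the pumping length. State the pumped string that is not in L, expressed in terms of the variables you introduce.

Suppose for contradiction that L is regular, and let p be the pumping length.
Choose w = a^p b^{p+p!-2}. Since p ≠ (p+p!-2)+2 = p+p!, w ∈ L; and |w| ≥ p.
The pumping lemma gives a decomposition w = xyz where |xy| ≤ p and y is nonempty.
Because |xy| ≤ p and w begins with p copies of a, we have y = a^k with 1 ≤ k ≤ p.
Since 1 ≤ k ≤ p, k divides p!; set t = 1 + p!/k. Then xy^t z has p + (p!/k)·k = p + p! copies of a. Now the a-count is p+p! and (b-count)+2 = (p+p!-2)+2 = p+p!, so i ≠ j+2 fails. So xy^t z = a^{p+p!} b^{p+p!-2} ∉ L.
Contradiction. Therefore L is not regular.

a^{p+p!} b^{p+p!-2}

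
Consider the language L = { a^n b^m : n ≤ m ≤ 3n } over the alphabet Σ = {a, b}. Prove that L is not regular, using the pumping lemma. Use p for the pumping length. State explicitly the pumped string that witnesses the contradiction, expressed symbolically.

Assume L is regular. Let p be the pumping length given by the pumping lemma.
Take w = a^p b^p ∈ L (since p ≤ p ≤ 3p), with |w| = 2p ≥ p.
By the pumping lemma, w = xyz with |xy| ≤ p and |y| > 0.
Since the first p symbols of w are all a's and |xy| ≤ p, y lies entirely in the leading a-block: y = a^k for some k with 1 ≤ k ≤ p.
Pump with i = 2: xy^2z = a^{p+k} b^p. Now n = p+k > p = m, so the condition n ≤ m fails. Thus xy^2z ∉ L.
This contradicts the pumping lemma, so L is not regular.

a^{p+k} b^p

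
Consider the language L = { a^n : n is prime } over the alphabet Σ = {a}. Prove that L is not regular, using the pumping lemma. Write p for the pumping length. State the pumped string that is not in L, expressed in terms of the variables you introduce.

Suppose for contradiction that L is regular, and let p be the pumping length.
Let q be a prime with q ≥ p+2 (infinitely many primes exist), and take w = a^q ∈ L with |w| = q ≥ p.
Write w = xyz as guaranteed by the lemma, with |xy| ≤ p and |y| ≥ 1.
Then y = a^k for some k with 1 ≤ k ≤ p.
Since 1 ≤ k ≤ p, |xz| = q-k. Pump with i = q+1: |xy^{q+1}z| = (q-k)+(q+1)k = q+qk = q(1+k), which is composite (both factors ≥ 2). So xy^{q+1}z = a^{q(1+k)} ∉ L.
This is a contradiction; hence L is not regular.

a^{q(1+k)}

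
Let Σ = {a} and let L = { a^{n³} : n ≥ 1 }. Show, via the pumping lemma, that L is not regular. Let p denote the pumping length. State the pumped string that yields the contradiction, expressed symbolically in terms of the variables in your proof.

Toward a contradiction, assume L is regular with pumping length p.
Take w = a^{p³} ∈ L with |w| = p³ ≥ p.
The pumping lemma gives a decomposition w = xyz where |xy| ≤ p and y is nonempty.
Then y = a^k for some k with 1 ≤ k ≤ p.
Pump with i = 2: xy^2z = a^{p³+k}. Since 1 ≤ k ≤ p, p³ < p³+k ≤ p³+p < p³+3p²+3p+1 = (p+1)³, so p³+k is not a perfect cube. So xy^2z ∉ L.
Contradiction. Therefore L is not regular.

a^{p³+k}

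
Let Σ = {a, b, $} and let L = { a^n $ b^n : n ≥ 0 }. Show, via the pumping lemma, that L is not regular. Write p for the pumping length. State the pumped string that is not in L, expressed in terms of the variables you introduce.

a^{p+k} $ b^p

Suppose for contradiction that L is regular, and let p be the pumping length.
Take w = a^p $ b^p ∈ L with |w| = 2p+1 ≥ p.
The pumping lemma gives a decomposition w = xyz where |xy| ≤ p and y is nonempty.
The first p characters of w are a's, so xy (and hence y) consists only of a's. Write y = a^k, 1 ≤ k ≤ p.
Pump with i = 2: xy^2z = a^{p+k} $ b^p, which would require p+k = p. But k ≥ 1, so xy^2z ∉ L.
This contradicts the pumping lemma, so L is not regular.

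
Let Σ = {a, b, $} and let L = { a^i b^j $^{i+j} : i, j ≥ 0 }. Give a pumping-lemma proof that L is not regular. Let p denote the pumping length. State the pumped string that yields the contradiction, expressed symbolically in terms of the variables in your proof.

a^{p+k} b^p $^{2p}

Toward a contradiction, assume L is regular with pumping length p.
Take w = a^p b^p $^{2p} ∈ L (with i=j=p, i+j=2p), |w| = 4p ≥ p.
By the pumping lemma, w = xyz with |xy| ≤ p and |y| > 0.
The first p characters of w are a's, so xy (and hence y) consists only of a's. Write y = a^k, 1 ≤ k ≤ p.
Consider xy^2z = a^{p+k} b^p $^{2p}. Now the a- and b-counts sum to 2p+k, but the $-count is 2p ≠ 2p+k. So xy^2z ∉ L.
Contradiction. Therefore L is not regular.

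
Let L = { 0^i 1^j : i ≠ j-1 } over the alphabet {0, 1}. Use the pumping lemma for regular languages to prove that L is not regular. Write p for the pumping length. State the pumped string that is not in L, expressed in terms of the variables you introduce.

Toward a contradiction, assume L is regular with pumping length p.
Choose w = 0^p 1^{p+p!+1}. Since p ≠ (p+p!+1)-1 = p+p!, w ∈ L; and |w| ≥ p.
The pumping lemma gives a decomposition w = xyz where |xy| ≤ p and |y| > 0.
Because |xy| ≤ p and w begins with p copies of 0, we have y = 0^k with 1 ≤ k ≤ p.
Since 1 ≤ k ≤ p, k divides p!; set t = 1 + p!/k. Then xy^t z has p + (p!/k)·k = p + p! copies of 0. Now the 0-count is p+p! and (1-count)-1 = (p+p!+1)-1 = p+p!, so i ≠ j-1 fails. So xy^t z = 0^{p+p!} 1^{p+p!+1} ∉ L.
This is a contradiction; hence L is not regular.

0^{p+p!} 1^{p+p!+1}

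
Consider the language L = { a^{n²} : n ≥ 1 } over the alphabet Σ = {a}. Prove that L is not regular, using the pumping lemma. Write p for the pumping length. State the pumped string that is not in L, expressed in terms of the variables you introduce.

a^{p²+k}

Suppose for contradiction that L is regular, and let p be the pumping length.
Take w = a^{p²} ∈ L with |w| = p² ≥ p.
The pumping lemma gives a decomposition w = xyz where |xy| ≤ p and |y| ≥ 1.
Then y = a^k for some k with 1 ≤ k ≤ p.
Pump with i = 2: xy^2z = a^{p²+k}. Since 1 ≤ k ≤ p, p² < p²+k ≤ p²+p < (p+1)², so p²+k lies strictly between consecutive squares and is not a perfect square. So xy^2z ∉ L.
This is a contradiction; hence L is not regular.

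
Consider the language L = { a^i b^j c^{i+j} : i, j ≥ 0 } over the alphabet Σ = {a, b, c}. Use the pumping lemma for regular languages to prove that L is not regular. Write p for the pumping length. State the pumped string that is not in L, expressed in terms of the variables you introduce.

a^{p+k} b^p c^{2p}

Assume L is regular; let p be its pumping constant.
Take w = a^p b^p c^{2p} ∈ L (with i=j=p, i+j=2p), |w| = 4p ≥ p.
By the pumping lemma, w = xyz with |xy| ≤ p and |y| > 0.
The first p characters of w are a's, so xy (and hence y) consists only of a's. Write y = a^k, 1 ≤ k ≤ p.
Consider xy^2z = a^{p+k} b^p c^{2p}. Now the a- and b-counts sum to 2p+k, but the c-count is 2p ≠ 2p+k. So xy^2z ∉ L.
This contradicts the pumping lemma, so L is not regular.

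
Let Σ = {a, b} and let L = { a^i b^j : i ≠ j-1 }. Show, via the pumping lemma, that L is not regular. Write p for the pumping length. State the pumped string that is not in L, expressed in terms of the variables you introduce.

Toward a contradiction, assume L is regular with pumping length p.
Choose w = a^p b^{p+p!+1}. Since p ≠ (p+p!+1)-1 = p+p!, w ∈ L; and |w| ≥ p.
By the pumping lemma, w = xyz with |xy| ≤ p and |y| > 0.
Because |xy| ≤ p and w begins with p copies of a, we have y = a^k with 1 ≤ k ≤ p.
Since 1 ≤ k ≤ p, k divides p!; set t = 1 + p!/k. Then xy^t z has p + (p!/k)·k = p + p! copies of a. Now the a-count is p+p! and (b-count)-1 = (p+p!+1)-1 = p+p!, so i ≠ j-1 fails. So xy^t z = a^{p+p!} b^{p+p!+1} ∉ L.
This contradicts the pumping lemma, so L is not regular.

a^{p+p!} b^{p+p!+1}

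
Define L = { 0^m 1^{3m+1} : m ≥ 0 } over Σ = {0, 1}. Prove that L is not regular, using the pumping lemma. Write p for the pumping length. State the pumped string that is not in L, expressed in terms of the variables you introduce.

Assume L is regular; let p be its pumping constant.
Let w = 0^p 1^{3p+1} ∈ L; note |w| = 4p+1 ≥ p.
Write w = xyz as guaranteed by the lemma, with |xy| ≤ p and |y| ≥ 1.
Since the first p symbols of w are all 0's and |xy| ≤ p, y lies entirely in the leading 0-block: y = 0^k for some k with 1 ≤ k ≤ p.
Pump with i = 2: xy^2z = 0^{p+k} 1^{3p+1}. For this to lie in L we would need 3p+1 = 3(p+k)+1, which forces k = 0. But k ≥ 1, so xy^2z ∉ L.
Contradiction. Therefore L is not regular.

0^{p+k} 1^{3p+1}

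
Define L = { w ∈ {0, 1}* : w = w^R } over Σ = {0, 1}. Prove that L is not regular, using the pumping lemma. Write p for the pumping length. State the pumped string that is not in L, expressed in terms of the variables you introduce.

0^{p+k} 1 0^p

Assume L is regular; let p be its pumping constant.
Take w = 0^p 1 0^p, a palindrome of length 2p+1 ≥ p.
Write w = xyz as guaranteed by the lemma, with |xy| ≤ p and |y| ≥ 1.
Because |xy| ≤ p and w begins with p copies of 0, we have y = 0^k with 1 ≤ k ≤ p.
Pump with i = 2: xy^2z = 0^{p+k} 1 0^p. Its reverse is 0^p 1 0^{p+k}, which differs from xy^2z since k ≥ 1. So xy^2z is not a palindrome and xy^2z ∉ L.
This is a contradiction; hence L is not regular.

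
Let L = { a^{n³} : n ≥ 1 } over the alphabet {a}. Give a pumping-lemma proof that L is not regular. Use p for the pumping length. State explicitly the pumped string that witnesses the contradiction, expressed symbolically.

Toward a contradiction, assume L is regular with pumping length p.
Take w = a^{p³} ∈ L with |w| = p³ ≥ p.
Write w = xyz as guaranteed by the lemma, with |xy| ≤ p and |y| > 0.
Then y = a^k for some k with 1 ≤ k ≤ p.
Pump with i = 2: xy^2z = a^{p³+k}. Since 1 ≤ k ≤ p, p³ < p³+k ≤ p³+p < p³+3p²+3p+1 = (p+1)³, so p³+k is not a perfect cube. So xy^2z ∉ L.
This contradicts the pumping lemma, so L is not regular.

a^{p³+k}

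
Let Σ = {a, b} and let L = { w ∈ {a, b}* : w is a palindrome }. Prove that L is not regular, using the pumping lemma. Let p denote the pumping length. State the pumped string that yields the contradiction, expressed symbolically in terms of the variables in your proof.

a^{p+k} b a^p

Suppose for contradiction that L is regular, and let p be the pumping length.
Take w = a^p b a^p, a palindrome of length 2p+1 ≥ p.
By the pumping lemma, w = xyz with |xy| ≤ p and |y| ≥ 1.
The first p characters of w are a's, so xy (and hence y) consists only of a's. Write y = a^k, 1 ≤ k ≤ p.
Pump with i = 2: xy^2z = a^{p+k} b a^p. Its reverse is a^p b a^{p+k}, which differs from xy^2z since k ≥ 1. So xy^2z is not a palindrome and xy^2z ∉ L.
This is a contradiction; hence L is not regular.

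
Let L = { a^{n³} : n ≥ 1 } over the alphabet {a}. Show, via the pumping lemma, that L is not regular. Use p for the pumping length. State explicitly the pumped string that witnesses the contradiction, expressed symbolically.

Toward a contradiction, assume L is regular with pumping length p.
Take w = a^{p³} ∈ L with |w| = p³ ≥ p.
Write w = xyz as guaranteed by the lemma, with |xy| ≤ p and y is nonempty.
Then y = a^k for some k with 1 ≤ k ≤ p.
Pump with i = 2: xy^2z = a^{p³+k}. Since 1 ≤ k ≤ p, p³ < p³+k ≤ p³+p < p³+3p²+3p+1 = (p+1)³, so p³+k is not a perfect cube. So xy^2z ∉ L.
Contradiction. Therefore L is not regular.

a^{p³+k}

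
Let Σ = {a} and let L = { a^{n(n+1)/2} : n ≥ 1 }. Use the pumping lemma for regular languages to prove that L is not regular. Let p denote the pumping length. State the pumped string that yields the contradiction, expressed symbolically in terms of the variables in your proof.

Suppose for contradiction that L is regular, and let p be the pumping length.
Take w = a^{p(p+1)/2} ∈ L with |w| = p(p+1)/2 ≥ p.
The pumping lemma gives a decomposition w = xyz where |xy| ≤ p and |y| ≥ 1.
Then y = a^k for some k with 1 ≤ k ≤ p.
Pump with i = 2: xy^2z = a^{p(p+1)/2+k}. Since 1 ≤ k ≤ p, p(p+1)/2 < p(p+1)/2+k ≤ p(p+1)/2+p < (p+1)(p+2)/2, so p(p+1)/2+k is strictly between consecutive triangular numbers. So xy^2z ∉ L.
This contradicts the pumping lemma, so L is not regular.

a^{p(p+1)/2+k}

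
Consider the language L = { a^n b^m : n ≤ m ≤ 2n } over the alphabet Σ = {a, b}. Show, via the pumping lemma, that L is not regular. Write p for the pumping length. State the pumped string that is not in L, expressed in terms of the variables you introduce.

Assume L is regular. Let p be the pumping length given by the pumping lemma.
Take w = a^p b^p ∈ L (since p ≤ p ≤ 2p), with |w| = 2p ≥ p.
By the pumping lemma, w = xyz with |xy| ≤ p and y is nonempty.
Because |xy| ≤ p and w begins with p copies of a, we have y = a^k with 1 ≤ k ≤ p.
Pump with i = 2: xy^2z = a^{p+k} b^p. Now n = p+k > p = m, so the condition n ≤ m fails. Thus xy^2z ∉ L.
This contradicts the pumping lemma, so L is not regular.

a^{p+k} b^p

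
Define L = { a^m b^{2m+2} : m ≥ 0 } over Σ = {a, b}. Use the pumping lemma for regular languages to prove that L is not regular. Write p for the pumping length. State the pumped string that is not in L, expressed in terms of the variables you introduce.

Suppose for contradiction that L is regular, and let p be the pumping length.
Let w = a^p b^{2p+2} ∈ L; note |w| = 3p+2 ≥ p.
Write w = xyz as guaranteed by the lemma, with |xy| ≤ p and |y| ≥ 1.
Since the first p symbols of w are all a's and |xy| ≤ p, y lies entirely in the leading a-block: y = a^k for some k with 1 ≤ k ≤ p.
Pump with i = 2: xy^2z = a^{p+k} b^{2p+2}. For this to lie in L we would need 2p+2 = 2(p+k)+2, which forces k = 0. But k ≥ 1, so xy^2z ∉ L.
This contradicts the pumping lemma, so L is not regular.

a^{p+k} b^{2p+2}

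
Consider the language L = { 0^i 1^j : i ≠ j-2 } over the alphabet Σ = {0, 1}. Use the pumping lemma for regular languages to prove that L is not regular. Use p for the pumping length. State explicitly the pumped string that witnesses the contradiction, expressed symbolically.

0^{p+p!} 1^{p+p!+2}

Toward a contradiction, assume L is regular with pumping length p.
Choose w = 0^p 1^{p+p!+2}. Since p ≠ (p+p!+2)-2 = p+p!, w ∈ L; and |w| ≥ p.
The pumping lemma gives a decomposition w = xyz where |xy| ≤ p and |y| > 0.
The first p characters of w are 0's, so xy (and hence y) consists only of 0's. Write y = 0^k, 1 ≤ k ≤ p.
Since 1 ≤ k ≤ p, k divides p!; set t = 1 + p!/k. Then xy^t z has p + (p!/k)·k = p + p! copies of 0. Now the 0-count is p+p! and (1-count)-2 = (p+p!+2)-2 = p+p!, so i ≠ j-2 fails. So xy^t z = 0^{p+p!} 1^{p+p!+2} ∉ L.
Contradiction. Therefore L is not regular.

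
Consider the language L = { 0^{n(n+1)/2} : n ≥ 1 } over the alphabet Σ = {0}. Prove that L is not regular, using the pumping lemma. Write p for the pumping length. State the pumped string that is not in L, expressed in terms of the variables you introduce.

Suppose for contradiction that L is regular, and let p be the pumping length.
Take w = 0^{p(p+1)/2} ∈ L with |w| = p(p+1)/2 ≥ p.
The pumping lemma gives a decomposition w = xyz where |xy| ≤ p and |y| ≥ 1.
Then y = 0^k for some k with 1 ≤ k ≤ p.
Pump with i = 2: xy^2z = 0^{p(p+1)/2+k}. Since 1 ≤ k ≤ p, p(p+1)/2 < p(p+1)/2+k ≤ p(p+1)/2+p < (p+1)(p+2)/2, so p(p+1)/2+k is strictly between consecutive triangular numbers. So xy^2z ∉ L.
This is a contradiction; hence L is not regular.

0^{p(p+1)/2+k}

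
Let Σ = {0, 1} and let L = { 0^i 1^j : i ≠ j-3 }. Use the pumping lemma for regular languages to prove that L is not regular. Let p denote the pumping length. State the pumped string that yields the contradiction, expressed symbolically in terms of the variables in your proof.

Assume L is regular. Let p be the pumping length given by the pumping lemma.
Choose w = 0^p 1^{p+p!+3}. Since p ≠ (p+p!+3)-3 = p+p!, w ∈ L; and |w| ≥ p.
The pumping lemma gives a decomposition w = xyz where |xy| ≤ p and |y| ≥ 1.
Because |xy| ≤ p and w begins with p copies of 0, we have y = 0^k with 1 ≤ k ≤ p.
Since 1 ≤ k ≤ p, k divides p!; set t = 1 + p!/k. Then xy^t z has p + (p!/k)·k = p + p! copies of 0. Now the 0-count is p+p! and (1-count)-3 = (p+p!+3)-3 = p+p!, so i ≠ j-3 fails. So xy^t z = 0^{p+p!} 1^{p+p!+3} ∉ L.
This is a contradiction; hence L is not regular.

0^{p+p!} 1^{p+p!+3}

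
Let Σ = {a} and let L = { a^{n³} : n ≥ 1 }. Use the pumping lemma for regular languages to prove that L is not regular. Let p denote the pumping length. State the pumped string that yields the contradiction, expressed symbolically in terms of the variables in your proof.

a^{p³+k}

Assume L is regular. Let p be the pumping length given by the pumping lemma.
Take w = a^{p³} ∈ L with |w| = p³ ≥ p.
By the pumping lemma, w = xyz with |xy| ≤ p and |y| ≥ 1.
Then y = a^k for some k with 1 ≤ k ≤ p.
Pump with i = 2: xy^2z = a^{p³+k}. Since 1 ≤ k ≤ p, p³ < p³+k ≤ p³+p < p³+3p²+3p+1 = (p+1)³, so p³+k is not a perfect cube. So xy^2z ∉ L.
Contradiction. Therefore L is not regular.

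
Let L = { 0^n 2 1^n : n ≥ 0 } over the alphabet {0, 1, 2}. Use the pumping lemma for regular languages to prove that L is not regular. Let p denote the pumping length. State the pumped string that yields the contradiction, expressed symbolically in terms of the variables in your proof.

0^{p+k} 2 1^p

Toward a contradiction, assume L is regular with pumping length p.
Take w = 0^p 2 1^p ∈ L with |w| = 2p+1 ≥ p.
Write w = xyz as guaranteed by the lemma, with |xy| ≤ p and y is nonempty.
Since the first p symbols of w are all 0's and |xy| ≤ p, y lies entirely in the leading 0-block: y = 0^k for some k with 1 ≤ k ≤ p.
Pump with i = 2: xy^2z = 0^{p+k} 2 1^p, which would require p+k = p. But k ≥ 1, so xy^2z ∉ L.
This contradicts the pumping lemma, so L is not regular.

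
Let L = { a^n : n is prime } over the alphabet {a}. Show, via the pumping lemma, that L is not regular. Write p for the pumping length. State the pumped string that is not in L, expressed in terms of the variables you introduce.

a^{q(1+k)}

Suppose for contradiction that L is regular, and let p be the pumping length.
Let q be a prime with q ≥ p+2 (infinitely many primes exist), and take w = a^q ∈ L with |w| = q ≥ p.
The pumping lemma gives a decomposition w = xyz where |xy| ≤ p and |y| ≥ 1.
Then y = a^k for some k with 1 ≤ k ≤ p.
Since 1 ≤ k ≤ p, |xz| = q-k. Pump with i = q+1: |xy^{q+1}z| = (q-k)+(q+1)k = q+qk = q(1+k), which is composite (both factors ≥ 2). So xy^{q+1}z = a^{q(1+k)} ∉ L.
This is a contradiction; hence L is not regular.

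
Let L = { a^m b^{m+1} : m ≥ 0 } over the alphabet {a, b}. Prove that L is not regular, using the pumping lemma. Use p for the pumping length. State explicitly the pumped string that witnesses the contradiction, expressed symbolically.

a^{p+k} b^{p+1}

Toward a contradiction, assume L is regular with pumping length p.
Take w = a^p b^{p+1}. Then w ∈ L and |w| = 2p+1 ≥ p.
Write w = xyz as guaranteed by the lemma, with |xy| ≤ p and |y| ≥ 1.
The first p characters of w are a's, so xy (and hence y) consists only of a's. Write y = a^k, 1 ≤ k ≤ p.
Pump with i = 2: xy^2z = a^{p+k} b^{p+1}. For this to lie in L we would need p+1 = (p+k)+1, which forces k = 0. But k ≥ 1, so xy^2z ∉ L.
Contradiction. Therefore L is not regular.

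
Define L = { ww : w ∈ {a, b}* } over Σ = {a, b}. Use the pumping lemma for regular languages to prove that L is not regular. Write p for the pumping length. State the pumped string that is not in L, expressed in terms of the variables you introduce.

Assume L is regular. Let p be the pumping length given by the pumping lemma.
Take w = a^p b^p a^p b^p = uu where u = a^pb^p; then w ∈ L and |w| = 4p ≥ p.
Write w = xyz as guaranteed by the lemma, with |xy| ≤ p and y is nonempty.
The first p characters of w are a's, so xy (and hence y) consists only of a's. Write y = a^k, 1 ≤ k ≤ p.
Pump with i = 2: xy^2z = a^{p+k} b^p a^p b^p, of length 4p+k. Suppose this equals vv. The string starts with a and ends with b, so v does too; thus the boundary between the two copies of v is a b→a transition. There is exactly one such transition, at position 2p+k, so |v| = 2p+k and |vv| = 4p+2k ≠ 4p+k since k ≥ 1. So xy^2z ∉ L.
Contradiction. Therefore L is not regular.

a^{p+k} b^p a^p b^p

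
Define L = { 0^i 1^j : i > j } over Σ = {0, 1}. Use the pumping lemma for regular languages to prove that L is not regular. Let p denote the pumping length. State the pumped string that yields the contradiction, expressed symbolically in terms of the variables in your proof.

Assume L is regular; let p be its pumping constant.
Choose w = 0^{p+1} 1^p ∈ L, with |w| = 2p+1 ≥ p.
The pumping lemma gives a decomposition w = xyz where |xy| ≤ p and y is nonempty.
The first p characters of w are 0's, so xy (and hence y) consists only of 0's. Write y = 0^k, 1 ≤ k ≤ p.
Consider xy^0z = xz = 0^{p+1-k} 1^p. Since k ≥ 1, the 0-count p+1-k is at most p, so i > j fails; thus xz ∉ L.
This is a contradiction; hence L is not regular.

0^{p+1-k} 1^p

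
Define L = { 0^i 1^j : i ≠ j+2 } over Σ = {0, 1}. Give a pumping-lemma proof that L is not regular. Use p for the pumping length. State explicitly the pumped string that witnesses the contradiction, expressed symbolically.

0^{p+p!} 1^{p+p!-2}

Assume L is regular; let p be its pumping constant.
Choose w = 0^p 1^{p+p!-2}. Since p ≠ (p+p!-2)+2 = p+p!, w ∈ L; and |w| ≥ p.
By the pumping lemma, w = xyz with |xy| ≤ p and |y| ≥ 1.
The first p characters of w are 0's, so xy (and hence y) consists only of 0's. Write y = 0^k, 1 ≤ k ≤ p.
Since 1 ≤ k ≤ p, k divides p!; set t = 1 + p!/k. Then xy^t z has p + (p!/k)·k = p + p! copies of 0. Now the 0-count is p+p! and (1-count)+2 = (p+p!-2)+2 = p+p!, so i ≠ j+2 fails. So xy^t z = 0^{p+p!} 1^{p+p!-2} ∉ L.
This contradicts the pumping lemma, so L is not regular.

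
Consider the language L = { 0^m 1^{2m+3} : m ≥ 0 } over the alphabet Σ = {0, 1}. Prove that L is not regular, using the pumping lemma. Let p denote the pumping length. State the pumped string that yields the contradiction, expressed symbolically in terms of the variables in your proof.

0^{p+k} 1^{2p+3}

Assume L is regular. Let p be the pumping length given by the pumping lemma.
Choose w = 0^p 1^{2p+3}, which is in L with |w| = 3p+3 ≥ p.
The pumping lemma gives a decomposition w = xyz where |xy| ≤ p and |y| > 0.
Because |xy| ≤ p and w begins with p copies of 0, we have y = 0^k with 1 ≤ k ≤ p.
Pump with i = 2: xy^2z = 0^{p+k} 1^{2p+3}. For this to lie in L we would need 2p+3 = 2(p+k)+3, which forces k = 0. But k ≥ 1, so xy^2z ∉ L.
This is a contradiction; hence L is not regular.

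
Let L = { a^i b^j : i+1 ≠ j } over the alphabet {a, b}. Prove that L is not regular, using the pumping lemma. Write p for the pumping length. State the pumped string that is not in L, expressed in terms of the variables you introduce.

Assume L is regular; let p be its pumping constant.
Choose w = a^p b^{p+p!+1}. Since p ≠ (p+p!+1)-1 = p+p!, w ∈ L; and |w| ≥ p.
The pumping lemma gives a decomposition w = xyz where |xy| ≤ p and y is nonempty.
Because |xy| ≤ p and w begins with p copies of a, we have y = a^k with 1 ≤ k ≤ p.
Since 1 ≤ k ≤ p, k divides p!; set t = 1 + p!/k. Then xy^t z has p + (p!/k)·k = p + p! copies of a. Now the a-count is p+p! and (b-count)-1 = (p+p!+1)-1 = p+p!, so i+1 ≠ j fails. So xy^t z = a^{p+p!} b^{p+p!+1} ∉ L.
This contradicts the pumping lemma, so L is not regular.

a^{p+p!} b^{p+p!+1}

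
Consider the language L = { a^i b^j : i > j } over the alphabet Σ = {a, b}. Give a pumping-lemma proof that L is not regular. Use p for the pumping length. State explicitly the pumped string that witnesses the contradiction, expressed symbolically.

a^{p+1-k} b^p

Assume L is regular. Let p be the pumping length given by the pumping lemma.
Choose w = a^{p+1} b^p ∈ L, with |w| = 2p+1 ≥ p.
The pumping lemma gives a decomposition w = xyz where |xy| ≤ p and y is nonempty.
The first p characters of w are a's, so xy (and hence y) consists only of a's. Write y = a^k, 1 ≤ k ≤ p.
Consider xy^0z = xz = a^{p+1-k} b^p. Since k ≥ 1, the a-count p+1-k is at most p, so i > j fails; thus xz ∉ L.
Contradiction. Therefore L is not regular.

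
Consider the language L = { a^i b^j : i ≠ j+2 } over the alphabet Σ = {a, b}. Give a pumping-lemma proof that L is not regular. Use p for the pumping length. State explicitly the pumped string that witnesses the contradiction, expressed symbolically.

a^{p+p!} b^{p+p!-2}

Suppose for contradiction that L is regular, and let p be the pumping length.
Choose w = a^p b^{p+p!-2}. Since p ≠ (p+p!-2)+2 = p+p!, w ∈ L; and |w| ≥ p.
By the pumping lemma, w = xyz with |xy| ≤ p and |y| > 0.
The first p characters of w are a's, so xy (and hence y) consists only of a's. Write y = a^k, 1 ≤ k ≤ p.
Since 1 ≤ k ≤ p, k divides p!; set t = 1 + p!/k. Then xy^t z has p + (p!/k)·k = p + p! copies of a. Now the a-count is p+p! and (b-count)+2 = (p+p!-2)+2 = p+p!, so i ≠ j+2 fails. So xy^t z = a^{p+p!} b^{p+p!-2} ∉ L.
This contradicts the pumping lemma, so L is not regular.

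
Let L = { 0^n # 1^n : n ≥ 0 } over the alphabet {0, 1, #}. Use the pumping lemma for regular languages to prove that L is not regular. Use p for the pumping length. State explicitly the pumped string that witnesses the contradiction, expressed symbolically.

0^{p+k} # 1^p

Assume L is regular; let p be its pumping constant.
Take w = 0^p # 1^p ∈ L with |w| = 2p+1 ≥ p.
The pumping lemma gives a decomposition w = xyz where |xy| ≤ p and |y| > 0.
Since the first p symbols of w are all 0's and |xy| ≤ p, y lies entirely in the leading 0-block: y = 0^k for some k with 1 ≤ k ≤ p.
Pump with i = 2: xy^2z = 0^{p+k} # 1^p, which would require p+k = p. But k ≥ 1, so xy^2z ∉ L.
Contradiction. Therefore L is not regular.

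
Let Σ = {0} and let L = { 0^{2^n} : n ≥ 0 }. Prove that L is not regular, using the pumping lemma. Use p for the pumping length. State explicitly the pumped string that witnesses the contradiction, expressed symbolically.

0^{2^p+k}

Suppose for contradiction that L is regular, and let p be the pumping length.
Take w = 0^{2^p} ∈ L with |w| = 2^p ≥ p.
The pumping lemma gives a decomposition w = xyz where |xy| ≤ p and y is nonempty.
Then y = 0^k for some k with 1 ≤ k ≤ p.
Pump with i = 2: xy^2z = 0^{2^p+k}. Since 1 ≤ k ≤ p < 2^p, we have 2^p < 2^p+k < 2^{p+1}, so 2^p+k is not a power of 2. So xy^2z ∉ L.
This contradicts the pumping lemma, so L is not regular.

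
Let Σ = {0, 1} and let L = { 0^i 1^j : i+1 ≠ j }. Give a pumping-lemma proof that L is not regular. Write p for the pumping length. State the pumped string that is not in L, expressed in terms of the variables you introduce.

0^{p+p!} 1^{p+p!+1}

Assume L is regular; let p be its pumping constant.
Choose w = 0^p 1^{p+p!+1}. Since p ≠ (p+p!+1)-1 = p+p!, w ∈ L; and |w| ≥ p.
The pumping lemma gives a decomposition w = xyz where |xy| ≤ p and |y| > 0.
Since the first p symbols of w are all 0's and |xy| ≤ p, y lies entirely in the leading 0-block: y = 0^k for some k with 1 ≤ k ≤ p.
Since 1 ≤ k ≤ p, k divides p!; set t = 1 + p!/k. Then xy^t z has p + (p!/k)·k = p + p! copies of 0. Now the 0-count is p+p! and (1-count)-1 = (p+p!+1)-1 = p+p!, so i+1 ≠ j fails. So xy^t z = 0^{p+p!} 1^{p+p!+1} ∉ L.
This contradicts the pumping lemma, so L is not regular.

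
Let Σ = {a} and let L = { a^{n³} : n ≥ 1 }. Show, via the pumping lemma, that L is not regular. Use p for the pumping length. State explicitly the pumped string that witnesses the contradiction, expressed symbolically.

Suppose for contradiction that L is regular, and let p be the pumping length.
Take w = a^{p³} ∈ L with |w| = p³ ≥ p.
Write w = xyz as guaranteed by the lemma, with |xy| ≤ p and |y| > 0.
Then y = a^k for some k with 1 ≤ k ≤ p.
Pump with i = 2: xy^2z = a^{p³+k}. Since 1 ≤ k ≤ p, p³ < p³+k ≤ p³+p < p³+3p²+3p+1 = (p+1)³, so p³+k is not a perfect cube. So xy^2z ∉ L.
This is a contradiction; hence L is not regular.

a^{p³+k}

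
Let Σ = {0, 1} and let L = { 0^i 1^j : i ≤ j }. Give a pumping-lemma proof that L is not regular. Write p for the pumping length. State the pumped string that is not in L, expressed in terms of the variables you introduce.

Suppose for contradiction that L is regular, and let p be the pumping length.
Choose w = 0^p 1^p ∈ L, with |w| = 2p ≥ p.
The pumping lemma gives a decomposition w = xyz where |xy| ≤ p and y is nonempty.
Since the first p symbols of w are all 0's and |xy| ≤ p, y lies entirely in the leading 0-block: y = 0^k for some k with 1 ≤ k ≤ p.
Consider xy^2z = 0^{p+k} 1^p. Since k ≥ 1, the 0-count p+k exceeds the 1-count p, so i ≤ j fails; thus xy^2z ∉ L.
This contradicts the pumping lemma, so L is not regular.

0^{p+k} 1^p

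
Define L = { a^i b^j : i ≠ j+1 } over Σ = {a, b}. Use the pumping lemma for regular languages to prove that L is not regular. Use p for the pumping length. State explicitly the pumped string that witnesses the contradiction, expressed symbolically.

a^{p+p!} b^{p+p!-1}

Toward a contradiction, assume L is regular with pumping length p.
Choose w = a^p b^{p+p!-1}. Since p ≠ (p+p!-1)+1 = p+p!, w ∈ L; and |w| ≥ p.
Write w = xyz as guaranteed by the lemma, with |xy| ≤ p and y is nonempty.
Because |xy| ≤ p and w begins with p copies of a, we have y = a^k with 1 ≤ k ≤ p.
Since 1 ≤ k ≤ p, k divides p!; set t = 1 + p!/k. Then xy^t z has p + (p!/k)·k = p + p! copies of a. Now the a-count is p+p! and (b-count)+1 = (p+p!-1)+1 = p+p!, so i ≠ j+1 fails. So xy^t z = a^{p+p!} b^{p+p!-1} ∉ L.
This contradicts the pumping lemma, so L is not regular.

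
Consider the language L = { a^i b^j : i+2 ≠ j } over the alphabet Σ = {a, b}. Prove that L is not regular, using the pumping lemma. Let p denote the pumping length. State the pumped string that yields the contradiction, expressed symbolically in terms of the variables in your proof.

Assume L is regular; let p be its pumping constant.
Choose w = a^p b^{p+p!+2}. Since p ≠ (p+p!+2)-2 = p+p!, w ∈ L; and |w| ≥ p.
Write w = xyz as guaranteed by the lemma, with |xy| ≤ p and |y| ≥ 1.
Because |xy| ≤ p and w begins with p copies of a, we have y = a^k with 1 ≤ k ≤ p.
Since 1 ≤ k ≤ p, k divides p!; set t = 1 + p!/k. Then xy^t z has p + (p!/k)·k = p + p! copies of a. Now the a-count is p+p! and (b-count)-2 = (p+p!+2)-2 = p+p!, so i+2 ≠ j fails. So xy^t z = a^{p+p!} b^{p+p!+2} ∉ L.
Contradiction. Therefore L is not regular.

a^{p+p!} b^{p+p!+2}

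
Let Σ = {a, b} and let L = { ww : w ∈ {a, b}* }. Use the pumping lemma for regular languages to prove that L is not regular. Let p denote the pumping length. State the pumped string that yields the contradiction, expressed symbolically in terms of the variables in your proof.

Suppose for contradiction that L is regular, and let p be the pumping length.
Take w = a^p b^p a^p b^p = uu where u = a^pb^p; then w ∈ L and |w| = 4p ≥ p.
Write w = xyz as guaranteed by the lemma, with |xy| ≤ p and |y| > 0.
Since the first p symbols of w are all a's and |xy| ≤ p, y lies entirely in the leading a-block: y = a^k for some k with 1 ≤ k ≤ p.
Pump with i = 2: xy^2z = a^{p+k} b^p a^p b^p, of length 4p+k. Suppose this equals vv. The string starts with a and ends with b, so v does too; thus the boundary between the two copies of v is a b→a transition. There is exactly one such transition, at position 2p+k, so |v| = 2p+k and |vv| = 4p+2k ≠ 4p+k since k ≥ 1. So xy^2z ∉ L.
This is a contradiction; hence L is not regular.

a^{p+k} b^p a^p b^p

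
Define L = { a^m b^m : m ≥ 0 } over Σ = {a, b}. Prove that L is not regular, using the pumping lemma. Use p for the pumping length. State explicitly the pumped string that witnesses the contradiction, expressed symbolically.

a^{p+k} b^p

Assume L is regular; let p be its pumping constant.
Let w = a^p b^p ∈ L; note |w| = 2p ≥ p.
By the pumping lemma, w = xyz with |xy| ≤ p and |y| ≥ 1.
The first p characters of w are a's, so xy (and hence y) consists only of a's. Write y = a^k, 1 ≤ k ≤ p.
Pump with i = 2: xy^2z = a^{p+k} b^p. For this to lie in L we would need p = p+k, which forces k = 0. But k ≥ 1, so xy^2z ∉ L.
Contradiction. Therefore L is not regular.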